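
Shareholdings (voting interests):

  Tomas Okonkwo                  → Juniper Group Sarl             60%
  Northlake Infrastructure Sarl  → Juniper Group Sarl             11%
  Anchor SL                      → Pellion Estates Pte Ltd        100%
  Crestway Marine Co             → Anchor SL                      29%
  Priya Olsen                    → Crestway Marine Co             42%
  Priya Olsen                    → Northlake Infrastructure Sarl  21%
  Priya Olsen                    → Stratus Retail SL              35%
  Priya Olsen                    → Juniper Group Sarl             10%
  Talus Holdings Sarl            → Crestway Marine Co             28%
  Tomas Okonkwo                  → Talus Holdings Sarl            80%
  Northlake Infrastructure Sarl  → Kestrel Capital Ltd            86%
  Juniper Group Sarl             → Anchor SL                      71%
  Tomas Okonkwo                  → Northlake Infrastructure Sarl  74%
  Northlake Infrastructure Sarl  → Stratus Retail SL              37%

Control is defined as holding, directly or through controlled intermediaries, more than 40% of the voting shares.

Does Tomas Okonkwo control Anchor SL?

Tomas holds 74% of Northlake, so Tomas controls Northlake.
Tomas and Northlake together hold 60% + 11% = 71% of Juniper, so Tomas controls Juniper.
Juniper holds 71% of Anchor, so Tomas controls Anchor.

Yes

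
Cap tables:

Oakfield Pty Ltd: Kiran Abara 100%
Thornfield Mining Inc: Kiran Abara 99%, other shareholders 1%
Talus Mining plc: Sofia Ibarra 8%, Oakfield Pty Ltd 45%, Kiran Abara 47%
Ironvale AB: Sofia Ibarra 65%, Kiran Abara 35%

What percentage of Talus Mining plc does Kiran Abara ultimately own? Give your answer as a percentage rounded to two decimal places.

92.00%

Kiran reaches Talus along 2 paths.
Via Oakfield: 100% × 45% = 45%.
Direct stake: 47% = 47%.
Total: 45% + 47% = 92%.
Rounded: 92.00%.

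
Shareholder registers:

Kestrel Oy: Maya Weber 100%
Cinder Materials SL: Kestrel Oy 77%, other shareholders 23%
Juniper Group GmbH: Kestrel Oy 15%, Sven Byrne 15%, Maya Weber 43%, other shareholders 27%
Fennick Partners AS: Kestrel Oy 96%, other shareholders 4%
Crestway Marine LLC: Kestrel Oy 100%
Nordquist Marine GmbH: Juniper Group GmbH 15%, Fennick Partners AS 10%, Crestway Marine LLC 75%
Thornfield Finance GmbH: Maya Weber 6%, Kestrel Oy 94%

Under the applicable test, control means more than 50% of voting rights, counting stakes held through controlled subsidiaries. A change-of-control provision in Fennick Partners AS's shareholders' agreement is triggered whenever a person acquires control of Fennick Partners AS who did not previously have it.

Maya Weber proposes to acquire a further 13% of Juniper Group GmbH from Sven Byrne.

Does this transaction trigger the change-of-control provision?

No

The purchase adds only to Maya's holdings (Sven's stake shrinks), so Maya is the only person who could newly come to control Fennick.
Maya holds 100% of Kestrel, so Maya controls Kestrel.
Kestrel holds 96% of Fennick, so Maya controls Fennick.
So Maya already controls Fennick before the transaction.
After the purchase, Maya's direct stake in Juniper rises to 43% + 13% = 56%, and Sven's stake falls to 2%.
Maya controlled Fennick already, so this is not a new person acquiring control; every other person's position is unchanged or reduced.
No new person acquires control, so the clause is not triggered.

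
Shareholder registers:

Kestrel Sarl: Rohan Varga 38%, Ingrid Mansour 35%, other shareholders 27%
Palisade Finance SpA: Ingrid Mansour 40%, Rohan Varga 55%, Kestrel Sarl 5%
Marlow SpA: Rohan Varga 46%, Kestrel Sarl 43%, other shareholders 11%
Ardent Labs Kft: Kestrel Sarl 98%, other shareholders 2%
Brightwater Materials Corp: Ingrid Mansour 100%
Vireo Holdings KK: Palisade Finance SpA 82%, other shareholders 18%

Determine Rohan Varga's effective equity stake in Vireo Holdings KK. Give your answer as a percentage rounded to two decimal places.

46.66%

Rohan reaches Vireo along 2 paths.
Via Palisade: 55% × 82% = 45.1%.
Via Kestrel → Palisade: 38% × 5% × 82% = 1.558%.
Total: 45.1% + 1.558% = 46.658%.
Rounded: 46.66%.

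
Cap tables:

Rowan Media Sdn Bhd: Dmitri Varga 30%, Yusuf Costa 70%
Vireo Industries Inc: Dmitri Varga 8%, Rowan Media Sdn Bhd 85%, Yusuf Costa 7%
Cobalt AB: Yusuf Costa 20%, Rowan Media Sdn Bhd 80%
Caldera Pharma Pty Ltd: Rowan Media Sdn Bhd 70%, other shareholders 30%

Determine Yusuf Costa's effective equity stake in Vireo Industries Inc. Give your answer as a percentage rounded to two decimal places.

Yusuf reaches Vireo along 2 paths.
Via Rowan: 70% × 85% = 59.5%.
Direct stake: 7% = 7%.
Total: 59.5% + 7% = 66.5%.
Rounded: 66.50%.

66.50%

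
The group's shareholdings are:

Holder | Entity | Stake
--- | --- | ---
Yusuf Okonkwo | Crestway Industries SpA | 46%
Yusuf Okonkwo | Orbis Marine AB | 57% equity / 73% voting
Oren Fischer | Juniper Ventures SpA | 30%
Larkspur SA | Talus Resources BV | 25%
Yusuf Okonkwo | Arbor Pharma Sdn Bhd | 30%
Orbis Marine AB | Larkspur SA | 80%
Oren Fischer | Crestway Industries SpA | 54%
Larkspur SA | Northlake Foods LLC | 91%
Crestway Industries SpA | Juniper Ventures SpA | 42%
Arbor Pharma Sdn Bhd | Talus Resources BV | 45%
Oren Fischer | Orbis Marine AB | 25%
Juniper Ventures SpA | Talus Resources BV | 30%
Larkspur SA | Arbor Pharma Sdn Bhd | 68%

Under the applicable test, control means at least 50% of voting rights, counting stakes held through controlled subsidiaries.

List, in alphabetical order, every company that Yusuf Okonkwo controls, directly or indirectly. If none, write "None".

Yusuf holds 73% of Orbis, so Yusuf controls Orbis.
Orbis holds 80% of Larkspur, so Yusuf controls Larkspur.
Larkspur holds 91% of Northlake, so Yusuf controls Northlake.
Larkspur and Yusuf together hold 68% + 30% = 98% of Arbor, so Yusuf controls Arbor.
Larkspur and Arbor together hold 25% + 45% = 70% of Talus, so Yusuf controls Talus.
No other company's threshold is met.

Arbor Pharma Sdn Bhd, Larkspur SA, Northlake Foods LLC, Orbis Marine AB, Talus Resources BV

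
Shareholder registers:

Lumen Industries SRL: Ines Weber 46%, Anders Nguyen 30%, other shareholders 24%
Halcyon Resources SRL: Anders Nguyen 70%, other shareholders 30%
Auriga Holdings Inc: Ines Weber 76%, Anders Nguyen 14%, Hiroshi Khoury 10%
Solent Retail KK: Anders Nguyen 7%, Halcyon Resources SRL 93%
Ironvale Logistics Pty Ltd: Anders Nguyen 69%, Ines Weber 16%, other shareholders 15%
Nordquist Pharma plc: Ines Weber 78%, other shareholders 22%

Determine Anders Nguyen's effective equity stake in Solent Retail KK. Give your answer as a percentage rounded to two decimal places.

Anders reaches Solent along 2 paths.
Direct stake: 7% = 7%.
Via Halcyon: 70% × 93% = 65.1%.
Total: 7% + 65.1% = 72.1%.
Rounded: 72.10%.

72.10%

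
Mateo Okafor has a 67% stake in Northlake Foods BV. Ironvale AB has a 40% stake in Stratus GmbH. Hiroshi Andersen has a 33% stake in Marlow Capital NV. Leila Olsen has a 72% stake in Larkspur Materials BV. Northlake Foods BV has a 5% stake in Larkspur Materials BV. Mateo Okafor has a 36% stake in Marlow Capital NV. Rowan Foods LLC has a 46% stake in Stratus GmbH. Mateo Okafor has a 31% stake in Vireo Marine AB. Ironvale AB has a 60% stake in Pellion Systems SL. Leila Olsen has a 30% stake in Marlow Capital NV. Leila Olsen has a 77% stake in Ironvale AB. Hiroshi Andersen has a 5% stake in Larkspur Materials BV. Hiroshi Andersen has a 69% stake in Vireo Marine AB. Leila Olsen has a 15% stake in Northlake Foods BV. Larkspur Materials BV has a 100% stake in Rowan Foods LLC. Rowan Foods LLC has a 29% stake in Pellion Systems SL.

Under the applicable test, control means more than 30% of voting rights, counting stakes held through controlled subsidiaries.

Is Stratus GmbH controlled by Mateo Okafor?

No

Mateo holds 67% of Northlake, so Mateo controls Northlake.
Mateo holds 36% of Marlow, so Mateo controls Marlow.
Mateo holds 31% of Vireo, so Mateo controls Vireo.
Neither Mateo nor any entity Mateo controls holds any voting interest in Stratus.
So Mateo does not control Stratus.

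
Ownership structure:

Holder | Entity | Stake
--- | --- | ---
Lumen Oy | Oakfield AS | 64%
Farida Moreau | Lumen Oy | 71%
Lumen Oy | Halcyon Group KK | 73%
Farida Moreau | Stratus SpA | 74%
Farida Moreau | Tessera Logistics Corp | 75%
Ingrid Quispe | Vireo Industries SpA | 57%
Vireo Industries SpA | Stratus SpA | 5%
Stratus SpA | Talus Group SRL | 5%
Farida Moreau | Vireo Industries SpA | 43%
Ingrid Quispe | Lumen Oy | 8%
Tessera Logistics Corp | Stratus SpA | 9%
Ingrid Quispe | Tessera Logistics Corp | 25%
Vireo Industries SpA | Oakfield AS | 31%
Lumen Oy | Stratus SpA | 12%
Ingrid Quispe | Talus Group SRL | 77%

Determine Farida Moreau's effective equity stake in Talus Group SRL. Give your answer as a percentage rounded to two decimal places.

Farida reaches Talus along 4 paths.
Via Stratus: 74% × 5% = 3.7%.
Via Lumen → Stratus: 71% × 12% × 5% = 0.426%.
Via Tessera → Stratus: 75% × 9% × 5% = 0.3375%.
Via Vireo → Stratus: 43% × 5% × 5% = 0.1075%.
Total: 3.7% + 0.426% + 0.3375% + 0.1075% = 4.571%.
Rounded: 4.57%.

4.57%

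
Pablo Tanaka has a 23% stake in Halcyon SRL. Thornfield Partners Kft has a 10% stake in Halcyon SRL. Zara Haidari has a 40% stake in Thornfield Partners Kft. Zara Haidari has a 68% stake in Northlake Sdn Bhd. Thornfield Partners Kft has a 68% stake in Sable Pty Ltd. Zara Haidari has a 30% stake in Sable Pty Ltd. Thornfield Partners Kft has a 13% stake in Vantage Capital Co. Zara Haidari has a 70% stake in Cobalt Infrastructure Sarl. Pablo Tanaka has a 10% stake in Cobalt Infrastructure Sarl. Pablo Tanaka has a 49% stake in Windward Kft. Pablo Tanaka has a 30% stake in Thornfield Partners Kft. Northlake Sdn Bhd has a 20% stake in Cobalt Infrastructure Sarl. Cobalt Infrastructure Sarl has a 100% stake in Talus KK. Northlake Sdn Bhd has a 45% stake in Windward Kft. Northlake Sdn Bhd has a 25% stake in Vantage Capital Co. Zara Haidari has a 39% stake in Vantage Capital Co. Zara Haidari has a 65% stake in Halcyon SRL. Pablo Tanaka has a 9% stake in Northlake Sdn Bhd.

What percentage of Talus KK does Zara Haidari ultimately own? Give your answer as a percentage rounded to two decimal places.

Zara reaches Talus along 2 paths.
Via Cobalt: 70% × 100% = 70%.
Via Northlake → Cobalt: 68% × 20% × 100% = 13.6%.
Total: 70% + 13.6% = 83.6%.
Rounded: 83.60%.

83.60%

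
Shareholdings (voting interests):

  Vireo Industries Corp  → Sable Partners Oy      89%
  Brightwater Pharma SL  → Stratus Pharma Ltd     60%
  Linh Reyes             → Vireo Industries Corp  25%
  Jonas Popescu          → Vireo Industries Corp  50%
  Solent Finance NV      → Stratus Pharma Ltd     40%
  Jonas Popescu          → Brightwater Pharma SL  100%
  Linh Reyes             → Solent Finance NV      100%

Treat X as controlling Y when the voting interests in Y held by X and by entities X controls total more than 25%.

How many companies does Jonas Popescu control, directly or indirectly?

4

Jonas holds 100% of Brightwater, so Jonas controls Brightwater.
Jonas holds 50% of Vireo, so Jonas controls Vireo.
Brightwater holds 60% of Stratus, so Jonas controls Stratus.
Vireo holds 89% of Sable, so Jonas controls Sable.
No other company's threshold is met.
Jonas controls 4 companies.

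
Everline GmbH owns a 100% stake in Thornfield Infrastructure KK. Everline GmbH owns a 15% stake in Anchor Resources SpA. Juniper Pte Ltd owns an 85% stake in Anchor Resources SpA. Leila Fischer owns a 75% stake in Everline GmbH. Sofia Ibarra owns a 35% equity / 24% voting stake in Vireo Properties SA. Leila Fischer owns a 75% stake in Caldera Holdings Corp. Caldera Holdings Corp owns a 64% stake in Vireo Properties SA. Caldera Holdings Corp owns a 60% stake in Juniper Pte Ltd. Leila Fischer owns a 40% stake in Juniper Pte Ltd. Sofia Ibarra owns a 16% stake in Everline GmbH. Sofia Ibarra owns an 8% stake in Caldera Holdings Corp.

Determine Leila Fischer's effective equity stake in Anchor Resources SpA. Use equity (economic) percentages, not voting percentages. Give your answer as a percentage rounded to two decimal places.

Leila reaches Anchor along 3 paths.
Via Everline: 75% × 15% = 11.25%.
Via Caldera → Juniper: 75% × 60% × 85% = 38.25%.
Via Juniper: 40% × 85% = 34%.
Total: 11.25% + 38.25% + 34% = 83.5%.
Rounded: 83.50%.

83.50%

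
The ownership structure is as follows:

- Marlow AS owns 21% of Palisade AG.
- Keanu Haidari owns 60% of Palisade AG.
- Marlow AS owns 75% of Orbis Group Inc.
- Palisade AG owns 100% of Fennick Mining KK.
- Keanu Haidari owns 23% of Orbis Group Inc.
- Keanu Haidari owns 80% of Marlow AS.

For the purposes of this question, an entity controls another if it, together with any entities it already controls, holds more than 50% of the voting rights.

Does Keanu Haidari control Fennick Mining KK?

Yes

Keanu holds 80% of Marlow, so Keanu controls Marlow.
Marlow and Keanu together hold 21% + 60% = 81% of Palisade, so Keanu controls Palisade.
Palisade holds 100% of Fennick, so Keanu controls Fennick.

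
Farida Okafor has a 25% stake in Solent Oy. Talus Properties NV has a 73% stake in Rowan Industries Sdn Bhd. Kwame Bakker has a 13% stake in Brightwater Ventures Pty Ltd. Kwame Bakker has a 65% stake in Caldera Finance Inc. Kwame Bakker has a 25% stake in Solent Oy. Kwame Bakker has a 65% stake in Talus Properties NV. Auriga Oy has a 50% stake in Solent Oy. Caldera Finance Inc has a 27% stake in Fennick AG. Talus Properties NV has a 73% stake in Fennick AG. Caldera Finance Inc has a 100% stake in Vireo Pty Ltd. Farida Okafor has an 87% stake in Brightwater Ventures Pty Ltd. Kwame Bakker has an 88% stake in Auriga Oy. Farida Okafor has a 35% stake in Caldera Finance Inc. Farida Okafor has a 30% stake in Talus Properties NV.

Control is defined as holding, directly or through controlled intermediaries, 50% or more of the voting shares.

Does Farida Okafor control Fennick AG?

Farida holds 87% of Brightwater, so Farida controls Brightwater.
Neither Farida nor any entity Farida controls holds any voting interest in Fennick.
So Farida does not control Fennick.

No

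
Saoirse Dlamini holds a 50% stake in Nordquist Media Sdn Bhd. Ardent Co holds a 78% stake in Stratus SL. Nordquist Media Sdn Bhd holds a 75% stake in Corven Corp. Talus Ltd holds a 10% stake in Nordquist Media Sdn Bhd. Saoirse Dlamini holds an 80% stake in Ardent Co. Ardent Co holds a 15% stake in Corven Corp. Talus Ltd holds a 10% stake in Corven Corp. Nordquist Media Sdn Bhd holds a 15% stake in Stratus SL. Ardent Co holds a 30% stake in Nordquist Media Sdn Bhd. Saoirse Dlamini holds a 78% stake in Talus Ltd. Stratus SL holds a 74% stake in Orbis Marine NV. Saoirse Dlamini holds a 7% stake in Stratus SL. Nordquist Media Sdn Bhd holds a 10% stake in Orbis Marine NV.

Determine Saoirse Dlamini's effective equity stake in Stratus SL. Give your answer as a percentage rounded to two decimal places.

Saoirse reaches Stratus along 5 paths.
Via Talus → Nordquist: 78% × 10% × 15% = 1.17%.
Via Ardent → Nordquist: 80% × 30% × 15% = 3.6%.
Via Nordquist: 50% × 15% = 7.5%.
Via Ardent: 80% × 78% = 62.4%.
Direct stake: 7% = 7%.
Total: 1.17% + 3.6% + 7.5% + 62.4% + 7% = 81.67%.

81.67%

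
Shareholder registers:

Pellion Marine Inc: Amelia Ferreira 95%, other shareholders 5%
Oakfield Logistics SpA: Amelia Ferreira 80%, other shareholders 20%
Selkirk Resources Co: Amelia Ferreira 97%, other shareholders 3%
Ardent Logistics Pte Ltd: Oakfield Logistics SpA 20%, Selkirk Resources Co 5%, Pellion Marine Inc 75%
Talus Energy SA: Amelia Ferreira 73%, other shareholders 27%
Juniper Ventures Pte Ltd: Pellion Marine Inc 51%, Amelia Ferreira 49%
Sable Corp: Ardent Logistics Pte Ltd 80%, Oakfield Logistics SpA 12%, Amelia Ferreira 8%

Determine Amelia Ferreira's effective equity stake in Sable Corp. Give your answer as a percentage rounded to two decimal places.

91.28%

Amelia reaches Sable along 5 paths.
Via Oakfield → Ardent: 80% × 20% × 80% = 12.8%.
Via Selkirk → Ardent: 97% × 5% × 80% = 3.88%.
Via Pellion → Ardent: 95% × 75% × 80% = 57%.
Via Oakfield: 80% × 12% = 9.6%.
Direct stake: 8% = 8%.
Total: 12.8% + 3.88% + 57% + 9.6% + 8% = 91.28%.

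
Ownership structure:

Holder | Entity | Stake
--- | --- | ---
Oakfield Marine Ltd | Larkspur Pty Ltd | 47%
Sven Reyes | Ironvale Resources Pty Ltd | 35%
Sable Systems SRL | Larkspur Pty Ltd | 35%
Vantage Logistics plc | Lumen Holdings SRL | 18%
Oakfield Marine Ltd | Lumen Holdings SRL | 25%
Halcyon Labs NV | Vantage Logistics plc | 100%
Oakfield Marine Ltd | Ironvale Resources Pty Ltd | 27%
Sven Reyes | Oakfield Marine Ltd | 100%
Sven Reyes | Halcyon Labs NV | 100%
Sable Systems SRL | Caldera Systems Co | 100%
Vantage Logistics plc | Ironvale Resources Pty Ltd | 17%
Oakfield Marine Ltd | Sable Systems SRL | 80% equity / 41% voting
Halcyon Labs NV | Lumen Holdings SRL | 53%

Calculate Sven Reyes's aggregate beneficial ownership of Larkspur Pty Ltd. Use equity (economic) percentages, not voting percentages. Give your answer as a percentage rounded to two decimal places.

Sven reaches Larkspur along 2 paths.
Via Oakfield → Sable: 100% × 80% × 35% = 28%.
Via Oakfield: 100% × 47% = 47%.
Total: 28% + 47% = 75%.
Rounded: 75.00%.

75.00%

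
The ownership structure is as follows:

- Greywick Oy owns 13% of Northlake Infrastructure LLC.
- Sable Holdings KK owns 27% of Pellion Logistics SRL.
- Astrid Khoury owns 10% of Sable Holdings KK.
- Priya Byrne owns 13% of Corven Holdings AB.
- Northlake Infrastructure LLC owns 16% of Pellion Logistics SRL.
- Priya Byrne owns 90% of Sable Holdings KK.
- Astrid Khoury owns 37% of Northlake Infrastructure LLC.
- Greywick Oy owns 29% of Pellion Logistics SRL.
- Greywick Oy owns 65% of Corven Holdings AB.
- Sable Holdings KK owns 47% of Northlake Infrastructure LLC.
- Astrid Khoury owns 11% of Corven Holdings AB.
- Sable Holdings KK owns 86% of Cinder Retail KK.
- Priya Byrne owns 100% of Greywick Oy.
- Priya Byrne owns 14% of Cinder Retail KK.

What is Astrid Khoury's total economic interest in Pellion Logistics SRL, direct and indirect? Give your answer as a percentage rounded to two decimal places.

9.37%

Astrid reaches Pellion along 3 paths.
Via Sable → Northlake: 10% × 47% × 16% = 0.752%.
Via Northlake: 37% × 16% = 5.92%.
Via Sable: 10% × 27% = 2.7%.
Total: 0.752% + 5.92% + 2.7% = 9.372%.
Rounded: 9.37%.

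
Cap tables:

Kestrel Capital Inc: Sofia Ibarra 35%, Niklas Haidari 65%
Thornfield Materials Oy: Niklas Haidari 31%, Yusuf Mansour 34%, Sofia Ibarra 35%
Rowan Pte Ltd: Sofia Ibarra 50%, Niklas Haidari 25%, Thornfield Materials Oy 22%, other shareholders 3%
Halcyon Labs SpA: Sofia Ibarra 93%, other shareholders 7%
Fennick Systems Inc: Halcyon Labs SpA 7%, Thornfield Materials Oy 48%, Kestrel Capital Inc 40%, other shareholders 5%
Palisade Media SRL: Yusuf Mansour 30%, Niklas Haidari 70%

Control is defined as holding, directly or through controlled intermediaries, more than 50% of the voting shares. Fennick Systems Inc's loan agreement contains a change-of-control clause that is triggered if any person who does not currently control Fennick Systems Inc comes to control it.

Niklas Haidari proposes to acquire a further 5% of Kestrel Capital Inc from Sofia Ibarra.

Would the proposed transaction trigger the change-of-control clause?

The purchase adds only to Niklas's holdings (Sofia's stake shrinks), so Niklas is the only person who could newly come to control Fennick.
Niklas holds 65% of Kestrel, so Niklas controls Kestrel.
Niklas holds 70% of Palisade, so Niklas controls Palisade.
In Fennick, Niklas's side holds only 40%, not > 50%.
So before the transaction, Niklas does not control Fennick.
After the purchase, Niklas's direct stake in Kestrel rises to 65% + 5% = 70%, and Sofia's stake falls to 30%.
Niklas holds 70% of Kestrel, so Niklas controls Kestrel.
After the transaction, Niklas's side holds 40% of Fennick, not > 50%, so Niklas still does not control Fennick.
No new person acquires control, so the clause is not triggered.

No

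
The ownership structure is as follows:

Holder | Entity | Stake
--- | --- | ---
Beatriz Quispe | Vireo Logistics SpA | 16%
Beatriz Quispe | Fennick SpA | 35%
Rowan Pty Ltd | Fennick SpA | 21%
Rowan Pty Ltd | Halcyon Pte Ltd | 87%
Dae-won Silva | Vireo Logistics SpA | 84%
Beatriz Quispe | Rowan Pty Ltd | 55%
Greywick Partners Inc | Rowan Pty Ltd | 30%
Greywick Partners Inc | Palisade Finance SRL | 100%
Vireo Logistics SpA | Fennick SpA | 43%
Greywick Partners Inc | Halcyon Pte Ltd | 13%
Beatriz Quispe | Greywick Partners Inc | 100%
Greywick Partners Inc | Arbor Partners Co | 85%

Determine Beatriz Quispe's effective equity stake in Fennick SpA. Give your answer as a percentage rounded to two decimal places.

Beatriz reaches Fennick along 4 paths.
Via Vireo: 16% × 43% = 6.88%.
Direct stake: 35% = 35%.
Via Rowan: 55% × 21% = 11.55%.
Via Greywick → Rowan: 100% × 30% × 21% = 6.3%.
Total: 6.88% + 35% + 11.55% + 6.3% = 59.73%.

59.73%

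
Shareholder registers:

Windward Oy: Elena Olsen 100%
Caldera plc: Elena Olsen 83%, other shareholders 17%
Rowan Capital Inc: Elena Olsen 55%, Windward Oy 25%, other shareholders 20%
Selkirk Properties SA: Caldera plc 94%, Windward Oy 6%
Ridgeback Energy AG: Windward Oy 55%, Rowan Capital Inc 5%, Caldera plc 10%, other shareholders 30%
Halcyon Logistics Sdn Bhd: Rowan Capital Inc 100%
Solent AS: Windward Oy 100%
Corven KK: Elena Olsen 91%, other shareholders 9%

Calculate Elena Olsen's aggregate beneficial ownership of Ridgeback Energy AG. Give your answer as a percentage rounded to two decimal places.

67.30%

Elena reaches Ridgeback along 4 paths.
Via Windward: 100% × 55% = 55%.
Via Rowan: 55% × 5% = 2.75%.
Via Windward → Rowan: 100% × 25% × 5% = 1.25%.
Via Caldera: 83% × 10% = 8.3%.
Total: 55% + 2.75% + 1.25% + 8.3% = 67.3%.
Rounded: 67.30%.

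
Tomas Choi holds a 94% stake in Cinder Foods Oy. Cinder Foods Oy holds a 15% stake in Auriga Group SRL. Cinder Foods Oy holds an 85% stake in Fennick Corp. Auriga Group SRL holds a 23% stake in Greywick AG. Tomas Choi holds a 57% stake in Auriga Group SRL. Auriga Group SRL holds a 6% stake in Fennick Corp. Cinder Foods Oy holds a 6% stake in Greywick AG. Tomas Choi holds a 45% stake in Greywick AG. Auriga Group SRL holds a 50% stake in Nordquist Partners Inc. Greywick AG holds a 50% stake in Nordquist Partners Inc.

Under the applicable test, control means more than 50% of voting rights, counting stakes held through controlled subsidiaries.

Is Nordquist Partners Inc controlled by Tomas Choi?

Tomas holds 94% of Cinder, so Tomas controls Cinder.
Tomas and Cinder together hold 57% + 15% = 72% of Auriga, so Tomas controls Auriga.
Tomas and Cinder and Auriga together hold 45% + 6% + 23% = 74% of Greywick, so Tomas controls Greywick.
Greywick and Auriga together hold 50% + 50% = 100% of Nordquist, so Tomas controls Nordquist.

Yes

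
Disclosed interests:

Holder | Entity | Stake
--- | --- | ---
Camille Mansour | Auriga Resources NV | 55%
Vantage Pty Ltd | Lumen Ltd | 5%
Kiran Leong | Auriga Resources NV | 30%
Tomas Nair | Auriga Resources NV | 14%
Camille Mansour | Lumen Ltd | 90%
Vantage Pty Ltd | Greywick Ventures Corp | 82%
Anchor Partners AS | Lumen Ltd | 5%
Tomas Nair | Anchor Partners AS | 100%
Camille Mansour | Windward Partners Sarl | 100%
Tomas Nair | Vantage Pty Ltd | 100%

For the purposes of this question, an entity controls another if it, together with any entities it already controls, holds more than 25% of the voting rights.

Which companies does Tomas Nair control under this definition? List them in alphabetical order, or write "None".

Tomas holds 100% of Vantage, so Tomas controls Vantage.
Vantage holds 82% of Greywick, so Tomas controls Greywick.
Tomas holds 100% of Anchor, so Tomas controls Anchor.
No other company's threshold is met.

Anchor Partners AS, Greywick Ventures Corp, Vantage Pty Ltd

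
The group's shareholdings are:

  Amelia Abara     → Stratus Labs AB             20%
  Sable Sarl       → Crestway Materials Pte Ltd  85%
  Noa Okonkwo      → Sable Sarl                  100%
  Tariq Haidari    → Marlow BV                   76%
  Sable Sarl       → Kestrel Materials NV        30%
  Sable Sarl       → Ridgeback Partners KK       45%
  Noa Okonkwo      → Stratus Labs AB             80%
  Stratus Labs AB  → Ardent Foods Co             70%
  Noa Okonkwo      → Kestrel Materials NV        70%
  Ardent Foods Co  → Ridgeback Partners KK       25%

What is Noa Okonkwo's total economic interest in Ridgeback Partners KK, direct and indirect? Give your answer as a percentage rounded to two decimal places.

59.00%

Noa reaches Ridgeback along 2 paths.
Via Sable: 100% × 45% = 45%.
Via Stratus → Ardent: 80% × 70% × 25% = 14%.
Total: 45% + 14% = 59%.
Rounded: 59.00%.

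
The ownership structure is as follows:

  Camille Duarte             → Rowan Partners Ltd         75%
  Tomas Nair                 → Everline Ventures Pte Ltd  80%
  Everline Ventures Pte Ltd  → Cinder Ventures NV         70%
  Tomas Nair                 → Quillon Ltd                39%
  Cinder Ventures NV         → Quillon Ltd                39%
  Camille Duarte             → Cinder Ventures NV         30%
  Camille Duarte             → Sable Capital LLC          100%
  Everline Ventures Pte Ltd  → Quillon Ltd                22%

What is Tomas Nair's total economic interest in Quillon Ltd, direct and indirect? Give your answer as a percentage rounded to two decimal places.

78.44%

Tomas reaches Quillon along 3 paths.
Via Everline → Cinder: 80% × 70% × 39% = 21.84%.
Via Everline: 80% × 22% = 17.6%.
Direct stake: 39% = 39%.
Total: 21.84% + 17.6% + 39% = 78.44%.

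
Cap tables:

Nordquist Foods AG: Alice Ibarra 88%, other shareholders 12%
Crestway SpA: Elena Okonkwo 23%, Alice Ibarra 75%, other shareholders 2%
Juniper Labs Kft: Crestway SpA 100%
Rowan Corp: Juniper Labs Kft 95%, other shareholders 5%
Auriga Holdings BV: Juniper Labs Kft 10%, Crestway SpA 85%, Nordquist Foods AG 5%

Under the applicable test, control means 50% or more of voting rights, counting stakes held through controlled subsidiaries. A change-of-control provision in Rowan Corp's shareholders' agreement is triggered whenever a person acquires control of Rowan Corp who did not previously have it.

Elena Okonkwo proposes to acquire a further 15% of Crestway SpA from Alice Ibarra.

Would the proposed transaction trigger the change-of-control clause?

No

The purchase adds only to Elena's holdings (Alice's stake shrinks), so Elena is the only person who could newly come to control Rowan.
Elena's largest direct stake is 23% in Crestway, which does not meet the threshold, so Elena controls no company.
Neither Elena nor any entity Elena controls holds any voting interest in Rowan.
So before the transaction, Elena does not control Rowan.
After the purchase, Elena's direct stake in Crestway rises to 23% + 15% = 38%, and Alice's stake falls to 60%.
Elena's side now holds 38% of Crestway, not ≥ 50%, so Elena still does not control Crestway.
After the transaction, neither Elena nor any entity Elena controls holds a voting interest in Rowan, so Elena still does not control it.
No new person acquires control, so the clause is not triggered.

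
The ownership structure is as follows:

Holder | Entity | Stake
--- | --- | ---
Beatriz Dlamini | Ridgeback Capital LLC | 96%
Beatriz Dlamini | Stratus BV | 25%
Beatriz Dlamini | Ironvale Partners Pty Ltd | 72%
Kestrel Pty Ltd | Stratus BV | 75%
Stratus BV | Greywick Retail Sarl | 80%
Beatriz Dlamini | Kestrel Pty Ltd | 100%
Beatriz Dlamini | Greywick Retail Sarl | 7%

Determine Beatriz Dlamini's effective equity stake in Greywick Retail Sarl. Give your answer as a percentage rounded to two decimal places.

87.00%

Beatriz reaches Greywick along 3 paths.
Direct stake: 7% = 7%.
Via Kestrel → Stratus: 100% × 75% × 80% = 60%.
Via Stratus: 25% × 80% = 20%.
Total: 7% + 60% + 20% = 87%.
Rounded: 87.00%.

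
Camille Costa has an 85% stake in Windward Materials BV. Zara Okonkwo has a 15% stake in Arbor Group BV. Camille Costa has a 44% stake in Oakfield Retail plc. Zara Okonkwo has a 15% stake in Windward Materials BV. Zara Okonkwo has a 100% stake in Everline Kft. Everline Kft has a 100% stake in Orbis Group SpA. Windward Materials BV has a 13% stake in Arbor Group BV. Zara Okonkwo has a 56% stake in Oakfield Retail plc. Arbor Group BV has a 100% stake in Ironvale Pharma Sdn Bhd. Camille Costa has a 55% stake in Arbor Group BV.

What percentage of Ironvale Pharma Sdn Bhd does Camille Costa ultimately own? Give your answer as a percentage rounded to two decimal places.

66.05%

Camille reaches Ironvale along 2 paths.
Via Windward → Arbor: 85% × 13% × 100% = 11.05%.
Via Arbor: 55% × 100% = 55%.
Total: 11.05% + 55% = 66.05%.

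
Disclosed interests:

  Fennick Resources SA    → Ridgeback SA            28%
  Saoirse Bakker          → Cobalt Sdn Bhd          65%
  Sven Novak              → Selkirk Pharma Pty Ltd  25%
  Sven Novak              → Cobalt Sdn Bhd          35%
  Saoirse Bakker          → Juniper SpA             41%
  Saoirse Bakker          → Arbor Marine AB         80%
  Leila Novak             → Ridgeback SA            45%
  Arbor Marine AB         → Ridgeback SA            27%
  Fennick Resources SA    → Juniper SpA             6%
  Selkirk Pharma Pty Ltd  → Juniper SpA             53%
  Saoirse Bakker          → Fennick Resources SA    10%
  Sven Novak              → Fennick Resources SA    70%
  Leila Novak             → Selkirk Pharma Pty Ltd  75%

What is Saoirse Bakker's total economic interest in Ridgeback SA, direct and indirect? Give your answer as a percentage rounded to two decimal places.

24.40%

Saoirse reaches Ridgeback along 2 paths.
Via Fennick: 10% × 28% = 2.8%.
Via Arbor: 80% × 27% = 21.6%.
Total: 2.8% + 21.6% = 24.4%.
Rounded: 24.40%.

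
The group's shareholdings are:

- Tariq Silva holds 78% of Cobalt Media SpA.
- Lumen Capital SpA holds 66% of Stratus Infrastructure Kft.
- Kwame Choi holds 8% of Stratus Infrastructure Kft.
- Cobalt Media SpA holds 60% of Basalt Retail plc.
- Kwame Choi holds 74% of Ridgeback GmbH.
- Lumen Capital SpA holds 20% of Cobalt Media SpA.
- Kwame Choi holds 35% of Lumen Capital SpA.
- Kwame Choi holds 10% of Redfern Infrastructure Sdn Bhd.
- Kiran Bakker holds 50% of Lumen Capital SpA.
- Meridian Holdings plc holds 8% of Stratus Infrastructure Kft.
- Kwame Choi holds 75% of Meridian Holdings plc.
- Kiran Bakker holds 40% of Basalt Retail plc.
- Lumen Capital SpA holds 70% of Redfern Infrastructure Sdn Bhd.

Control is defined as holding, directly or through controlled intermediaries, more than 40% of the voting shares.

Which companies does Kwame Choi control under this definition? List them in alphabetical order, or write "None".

Kwame holds 75% of Meridian, so Kwame controls Meridian.
Kwame holds 74% of Ridgeback, so Kwame controls Ridgeback.
No other company's threshold is met.

Meridian Holdings plc, Ridgeback GmbH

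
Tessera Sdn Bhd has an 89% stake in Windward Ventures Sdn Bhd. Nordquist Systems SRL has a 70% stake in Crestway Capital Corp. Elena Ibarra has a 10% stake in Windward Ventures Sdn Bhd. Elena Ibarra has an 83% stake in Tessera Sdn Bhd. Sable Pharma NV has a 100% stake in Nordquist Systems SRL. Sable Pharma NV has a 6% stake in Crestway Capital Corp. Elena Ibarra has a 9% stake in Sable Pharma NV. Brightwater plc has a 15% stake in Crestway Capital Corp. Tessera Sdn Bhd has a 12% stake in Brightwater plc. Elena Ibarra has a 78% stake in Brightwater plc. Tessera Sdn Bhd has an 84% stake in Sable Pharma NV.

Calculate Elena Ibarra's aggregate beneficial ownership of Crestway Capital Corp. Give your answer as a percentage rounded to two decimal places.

Elena reaches Crestway along 6 paths.
Via Brightwater: 78% × 15% = 11.7%.
Via Tessera → Brightwater: 83% × 12% × 15% = 1.494%.
Via Tessera → Sable → Nordquist: 83% × 84% × 100% × 70% = 48.804%.
Via Sable → Nordquist: 9% × 100% × 70% = 6.3%.
Via Tessera → Sable: 83% × 84% × 6% = 4.1832%.
Via Sable: 9% × 6% = 0.54%.
Total: 11.7% + 1.494% + 48.804% + 6.3% + 4.1832% + 0.54% = 73.0212%.
Rounded: 73.02%.

73.02%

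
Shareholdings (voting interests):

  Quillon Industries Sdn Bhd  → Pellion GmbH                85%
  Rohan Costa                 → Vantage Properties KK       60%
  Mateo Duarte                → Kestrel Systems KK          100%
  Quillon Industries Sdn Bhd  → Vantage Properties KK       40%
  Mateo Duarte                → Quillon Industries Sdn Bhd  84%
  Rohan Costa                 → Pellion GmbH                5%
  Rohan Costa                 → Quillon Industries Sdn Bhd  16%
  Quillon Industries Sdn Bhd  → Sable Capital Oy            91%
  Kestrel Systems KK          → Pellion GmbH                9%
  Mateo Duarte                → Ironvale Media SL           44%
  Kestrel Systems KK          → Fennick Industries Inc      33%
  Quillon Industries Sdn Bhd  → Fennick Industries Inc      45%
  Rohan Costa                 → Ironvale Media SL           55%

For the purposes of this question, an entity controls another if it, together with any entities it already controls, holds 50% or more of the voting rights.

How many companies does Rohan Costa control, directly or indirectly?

Rohan holds 55% of Ironvale, so Rohan controls Ironvale.
Rohan holds 60% of Vantage, so Rohan controls Vantage.
No other company's threshold is met.
Rohan controls 2 companies.

2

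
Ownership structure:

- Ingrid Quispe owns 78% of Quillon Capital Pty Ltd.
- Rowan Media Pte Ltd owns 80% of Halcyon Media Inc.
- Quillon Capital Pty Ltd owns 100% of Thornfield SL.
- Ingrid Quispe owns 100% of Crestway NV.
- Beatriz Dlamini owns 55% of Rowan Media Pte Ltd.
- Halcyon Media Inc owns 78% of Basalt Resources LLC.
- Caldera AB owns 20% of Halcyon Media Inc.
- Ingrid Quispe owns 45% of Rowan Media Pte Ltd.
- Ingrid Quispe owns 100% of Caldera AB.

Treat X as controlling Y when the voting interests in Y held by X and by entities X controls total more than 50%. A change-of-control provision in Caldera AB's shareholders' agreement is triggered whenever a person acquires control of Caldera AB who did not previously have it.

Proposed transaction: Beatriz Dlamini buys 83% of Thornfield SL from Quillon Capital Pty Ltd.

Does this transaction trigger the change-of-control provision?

The purchase adds only to Beatriz's holdings (Quillon's stake shrinks), so Beatriz is the only person who could newly come to control Caldera.
Beatriz holds 55% of Rowan, so Beatriz controls Rowan.
Rowan holds 80% of Halcyon, so Beatriz controls Halcyon.
Halcyon holds 78% of Basalt, so Beatriz controls Basalt.
Neither Beatriz nor any entity Beatriz controls holds any voting interest in Caldera.
So before the transaction, Beatriz does not control Caldera.
After the purchase, Beatriz holds 83% of Thornfield directly, and Quillon's stake falls to 17%.
Beatriz holds 83% of Thornfield, so Beatriz controls Thornfield.
After the transaction, neither Beatriz nor any entity Beatriz controls holds a voting interest in Caldera, so Beatriz still does not control it.
No new person acquires control, so the clause is not triggered.

No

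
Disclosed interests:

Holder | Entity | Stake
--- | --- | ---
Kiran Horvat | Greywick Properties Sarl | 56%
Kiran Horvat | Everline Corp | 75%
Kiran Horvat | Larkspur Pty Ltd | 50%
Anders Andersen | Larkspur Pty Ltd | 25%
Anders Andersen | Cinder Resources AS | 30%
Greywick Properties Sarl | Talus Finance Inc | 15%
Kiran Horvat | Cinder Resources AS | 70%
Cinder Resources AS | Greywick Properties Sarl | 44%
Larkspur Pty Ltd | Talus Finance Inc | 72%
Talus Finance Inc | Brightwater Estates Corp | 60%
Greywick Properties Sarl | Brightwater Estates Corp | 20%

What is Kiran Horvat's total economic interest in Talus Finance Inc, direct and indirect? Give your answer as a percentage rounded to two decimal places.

49.02%

Kiran reaches Talus along 3 paths.
Via Larkspur: 50% × 72% = 36%.
Via Greywick: 56% × 15% = 8.4%.
Via Cinder → Greywick: 70% × 44% × 15% = 4.62%.
Total: 36% + 8.4% + 4.62% = 49.02%.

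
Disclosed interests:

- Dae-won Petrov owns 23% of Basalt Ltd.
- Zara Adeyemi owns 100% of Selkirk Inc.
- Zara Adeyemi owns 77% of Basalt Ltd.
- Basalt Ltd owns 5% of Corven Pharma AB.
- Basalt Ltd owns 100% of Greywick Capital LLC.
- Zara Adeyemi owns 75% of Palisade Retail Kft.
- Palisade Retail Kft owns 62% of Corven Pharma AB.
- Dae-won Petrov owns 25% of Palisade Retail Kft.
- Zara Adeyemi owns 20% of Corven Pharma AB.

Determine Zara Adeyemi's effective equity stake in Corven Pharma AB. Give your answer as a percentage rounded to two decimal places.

70.35%

Zara reaches Corven along 3 paths.
Via Palisade: 75% × 62% = 46.5%.
Via Basalt: 77% × 5% = 3.85%.
Direct stake: 20% = 20%.
Total: 46.5% + 3.85% + 20% = 70.35%.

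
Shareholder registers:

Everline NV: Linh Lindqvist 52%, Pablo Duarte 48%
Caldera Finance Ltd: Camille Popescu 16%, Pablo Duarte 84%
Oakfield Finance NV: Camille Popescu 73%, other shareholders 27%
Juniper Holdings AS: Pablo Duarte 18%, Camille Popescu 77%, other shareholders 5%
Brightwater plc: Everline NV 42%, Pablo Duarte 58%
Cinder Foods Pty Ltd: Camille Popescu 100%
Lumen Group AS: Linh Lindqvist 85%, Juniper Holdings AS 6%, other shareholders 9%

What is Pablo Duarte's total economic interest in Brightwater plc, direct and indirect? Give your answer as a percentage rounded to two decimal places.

78.16%

Pablo reaches Brightwater along 2 paths.
Via Everline: 48% × 42% = 20.16%.
Direct stake: 58% = 58%.
Total: 20.16% + 58% = 78.16%.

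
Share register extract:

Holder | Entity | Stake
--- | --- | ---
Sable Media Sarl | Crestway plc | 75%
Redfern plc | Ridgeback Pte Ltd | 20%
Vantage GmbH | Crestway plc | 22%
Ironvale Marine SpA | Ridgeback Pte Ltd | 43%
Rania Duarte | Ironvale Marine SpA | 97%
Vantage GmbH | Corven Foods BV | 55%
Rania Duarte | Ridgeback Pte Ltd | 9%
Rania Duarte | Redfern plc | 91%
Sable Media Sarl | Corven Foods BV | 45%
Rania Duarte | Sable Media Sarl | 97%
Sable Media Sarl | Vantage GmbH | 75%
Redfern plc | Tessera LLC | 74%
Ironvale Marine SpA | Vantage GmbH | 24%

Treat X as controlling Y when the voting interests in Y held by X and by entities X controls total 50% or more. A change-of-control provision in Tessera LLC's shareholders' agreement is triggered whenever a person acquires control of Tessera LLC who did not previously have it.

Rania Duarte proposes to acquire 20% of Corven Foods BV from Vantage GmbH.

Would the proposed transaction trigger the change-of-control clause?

The purchase adds only to Rania's holdings (Vantage's stake shrinks), so Rania is the only person who could newly come to control Tessera.
Rania holds 91% of Redfern, so Rania controls Redfern.
Redfern holds 74% of Tessera, so Rania controls Tessera.
So Rania already controls Tessera before the transaction.
After the purchase, Rania holds 20% of Corven directly, and Vantage's stake falls to 35%.
Rania controlled Tessera already, so this is not a new person acquiring control; every other person's position is unchanged or reduced.
No new person acquires control, so the clause is not triggered.

No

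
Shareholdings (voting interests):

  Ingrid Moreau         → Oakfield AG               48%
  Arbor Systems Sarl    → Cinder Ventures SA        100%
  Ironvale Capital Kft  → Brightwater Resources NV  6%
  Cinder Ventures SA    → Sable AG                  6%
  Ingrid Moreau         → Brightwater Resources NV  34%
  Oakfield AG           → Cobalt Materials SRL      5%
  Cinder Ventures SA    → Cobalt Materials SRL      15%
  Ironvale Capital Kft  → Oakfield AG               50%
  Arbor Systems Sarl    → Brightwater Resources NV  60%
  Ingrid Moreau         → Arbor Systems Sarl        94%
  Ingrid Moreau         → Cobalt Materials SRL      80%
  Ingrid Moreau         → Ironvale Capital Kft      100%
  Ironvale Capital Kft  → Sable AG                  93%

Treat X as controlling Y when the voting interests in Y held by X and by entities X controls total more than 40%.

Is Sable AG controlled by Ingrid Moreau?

Ingrid holds 100% of Ironvale, so Ingrid controls Ironvale.
Ingrid holds 94% of Arbor, so Ingrid controls Arbor.
Arbor holds 100% of Cinder, so Ingrid controls Cinder.
Ironvale and Cinder together hold 93% + 6% = 99% of Sable, so Ingrid controls Sable.

Yes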